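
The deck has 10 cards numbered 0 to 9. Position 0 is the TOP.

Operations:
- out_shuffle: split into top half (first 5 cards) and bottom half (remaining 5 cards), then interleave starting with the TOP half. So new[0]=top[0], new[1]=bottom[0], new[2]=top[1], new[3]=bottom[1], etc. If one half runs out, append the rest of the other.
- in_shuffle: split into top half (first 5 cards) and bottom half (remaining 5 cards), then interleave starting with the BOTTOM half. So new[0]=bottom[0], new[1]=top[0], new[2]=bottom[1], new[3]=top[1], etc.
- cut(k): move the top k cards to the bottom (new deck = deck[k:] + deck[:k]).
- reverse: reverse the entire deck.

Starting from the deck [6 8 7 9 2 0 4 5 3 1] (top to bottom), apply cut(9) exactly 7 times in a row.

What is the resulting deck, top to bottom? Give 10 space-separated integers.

Answer: 9 2 0 4 5 3 1 6 8 7

Derivation:
After op 1 (cut(9)): [1 6 8 7 9 2 0 4 5 3]
After op 2 (cut(9)): [3 1 6 8 7 9 2 0 4 5]
After op 3 (cut(9)): [5 3 1 6 8 7 9 2 0 4]
After op 4 (cut(9)): [4 5 3 1 6 8 7 9 2 0]
After op 5 (cut(9)): [0 4 5 3 1 6 8 7 9 2]
After op 6 (cut(9)): [2 0 4 5 3 1 6 8 7 9]
After op 7 (cut(9)): [9 2 0 4 5 3 1 6 8 7]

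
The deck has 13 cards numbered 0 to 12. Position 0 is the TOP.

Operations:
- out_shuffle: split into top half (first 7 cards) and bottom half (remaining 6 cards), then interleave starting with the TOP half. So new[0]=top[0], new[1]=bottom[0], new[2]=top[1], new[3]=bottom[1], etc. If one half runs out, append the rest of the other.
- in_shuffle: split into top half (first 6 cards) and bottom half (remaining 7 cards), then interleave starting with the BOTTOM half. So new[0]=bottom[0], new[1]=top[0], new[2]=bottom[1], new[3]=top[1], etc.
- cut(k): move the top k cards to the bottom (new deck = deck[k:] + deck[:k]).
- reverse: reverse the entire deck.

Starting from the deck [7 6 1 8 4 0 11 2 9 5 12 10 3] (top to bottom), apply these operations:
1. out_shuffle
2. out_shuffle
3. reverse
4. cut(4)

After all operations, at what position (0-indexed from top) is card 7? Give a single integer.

After op 1 (out_shuffle): [7 2 6 9 1 5 8 12 4 10 0 3 11]
After op 2 (out_shuffle): [7 12 2 4 6 10 9 0 1 3 5 11 8]
After op 3 (reverse): [8 11 5 3 1 0 9 10 6 4 2 12 7]
After op 4 (cut(4)): [1 0 9 10 6 4 2 12 7 8 11 5 3]
Card 7 is at position 8.

Answer: 8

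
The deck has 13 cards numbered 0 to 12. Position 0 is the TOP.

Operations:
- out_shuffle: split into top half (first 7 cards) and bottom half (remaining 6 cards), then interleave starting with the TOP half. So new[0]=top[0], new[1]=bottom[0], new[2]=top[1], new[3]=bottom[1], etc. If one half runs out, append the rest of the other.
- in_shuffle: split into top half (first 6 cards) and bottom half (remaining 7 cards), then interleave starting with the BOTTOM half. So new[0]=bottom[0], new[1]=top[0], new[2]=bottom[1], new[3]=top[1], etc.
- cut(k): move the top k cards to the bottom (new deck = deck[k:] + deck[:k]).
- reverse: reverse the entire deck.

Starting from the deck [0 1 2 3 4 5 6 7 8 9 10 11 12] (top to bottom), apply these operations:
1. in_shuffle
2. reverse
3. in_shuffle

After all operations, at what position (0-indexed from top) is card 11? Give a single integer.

After op 1 (in_shuffle): [6 0 7 1 8 2 9 3 10 4 11 5 12]
After op 2 (reverse): [12 5 11 4 10 3 9 2 8 1 7 0 6]
After op 3 (in_shuffle): [9 12 2 5 8 11 1 4 7 10 0 3 6]
Card 11 is at position 5.

Answer: 5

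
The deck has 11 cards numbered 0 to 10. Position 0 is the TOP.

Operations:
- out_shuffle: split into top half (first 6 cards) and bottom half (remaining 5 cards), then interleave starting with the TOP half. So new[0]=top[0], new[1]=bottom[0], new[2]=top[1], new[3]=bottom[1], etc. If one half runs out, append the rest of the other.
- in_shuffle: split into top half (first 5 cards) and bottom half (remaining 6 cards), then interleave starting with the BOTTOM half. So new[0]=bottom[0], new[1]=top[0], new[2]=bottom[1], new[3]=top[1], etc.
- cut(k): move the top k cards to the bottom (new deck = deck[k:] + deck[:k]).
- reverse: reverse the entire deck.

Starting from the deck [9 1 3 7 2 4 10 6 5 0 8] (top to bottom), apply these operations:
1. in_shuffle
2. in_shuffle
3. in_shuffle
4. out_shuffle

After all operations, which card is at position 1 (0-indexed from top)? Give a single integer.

Answer: 2

Derivation:
After op 1 (in_shuffle): [4 9 10 1 6 3 5 7 0 2 8]
After op 2 (in_shuffle): [3 4 5 9 7 10 0 1 2 6 8]
After op 3 (in_shuffle): [10 3 0 4 1 5 2 9 6 7 8]
After op 4 (out_shuffle): [10 2 3 9 0 6 4 7 1 8 5]
Position 1: card 2.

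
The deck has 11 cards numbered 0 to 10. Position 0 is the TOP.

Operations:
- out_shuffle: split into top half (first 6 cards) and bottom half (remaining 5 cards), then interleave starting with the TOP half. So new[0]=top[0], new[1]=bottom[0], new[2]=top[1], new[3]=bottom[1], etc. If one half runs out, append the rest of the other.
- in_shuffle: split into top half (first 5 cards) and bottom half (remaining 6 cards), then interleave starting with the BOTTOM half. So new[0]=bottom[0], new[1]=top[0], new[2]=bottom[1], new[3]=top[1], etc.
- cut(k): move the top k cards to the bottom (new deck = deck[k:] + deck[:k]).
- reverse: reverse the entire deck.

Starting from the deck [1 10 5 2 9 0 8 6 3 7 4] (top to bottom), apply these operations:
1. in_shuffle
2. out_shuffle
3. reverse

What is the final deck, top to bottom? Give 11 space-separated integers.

After op 1 (in_shuffle): [0 1 8 10 6 5 3 2 7 9 4]
After op 2 (out_shuffle): [0 3 1 2 8 7 10 9 6 4 5]
After op 3 (reverse): [5 4 6 9 10 7 8 2 1 3 0]

Answer: 5 4 6 9 10 7 8 2 1 3 0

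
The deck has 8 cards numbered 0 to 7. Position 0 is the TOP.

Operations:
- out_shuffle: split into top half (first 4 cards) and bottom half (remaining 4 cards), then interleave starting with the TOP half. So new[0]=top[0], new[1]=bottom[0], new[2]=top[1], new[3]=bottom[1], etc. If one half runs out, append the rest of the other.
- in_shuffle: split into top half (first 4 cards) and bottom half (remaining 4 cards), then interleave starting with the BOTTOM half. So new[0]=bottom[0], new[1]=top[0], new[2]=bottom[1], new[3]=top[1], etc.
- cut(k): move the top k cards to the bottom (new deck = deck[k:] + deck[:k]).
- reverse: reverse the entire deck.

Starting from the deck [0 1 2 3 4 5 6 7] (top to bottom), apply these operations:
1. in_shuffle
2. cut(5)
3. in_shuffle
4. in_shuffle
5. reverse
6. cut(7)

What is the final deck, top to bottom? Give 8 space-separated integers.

Answer: 1 7 4 5 6 2 3 0

Derivation:
After op 1 (in_shuffle): [4 0 5 1 6 2 7 3]
After op 2 (cut(5)): [2 7 3 4 0 5 1 6]
After op 3 (in_shuffle): [0 2 5 7 1 3 6 4]
After op 4 (in_shuffle): [1 0 3 2 6 5 4 7]
After op 5 (reverse): [7 4 5 6 2 3 0 1]
After op 6 (cut(7)): [1 7 4 5 6 2 3 0]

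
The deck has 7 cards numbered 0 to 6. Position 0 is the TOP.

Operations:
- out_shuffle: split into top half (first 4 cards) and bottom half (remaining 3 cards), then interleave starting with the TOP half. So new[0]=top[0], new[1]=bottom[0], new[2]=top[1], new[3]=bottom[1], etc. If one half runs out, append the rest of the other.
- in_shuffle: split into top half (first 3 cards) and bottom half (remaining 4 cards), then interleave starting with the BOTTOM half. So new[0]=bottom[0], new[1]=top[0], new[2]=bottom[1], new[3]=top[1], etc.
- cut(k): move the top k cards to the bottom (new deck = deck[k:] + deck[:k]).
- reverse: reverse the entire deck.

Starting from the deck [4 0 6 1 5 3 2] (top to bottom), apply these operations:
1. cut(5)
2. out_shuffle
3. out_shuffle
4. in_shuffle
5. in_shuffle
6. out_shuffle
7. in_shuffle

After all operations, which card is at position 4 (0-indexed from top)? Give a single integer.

Answer: 1

Derivation:
After op 1 (cut(5)): [3 2 4 0 6 1 5]
After op 2 (out_shuffle): [3 6 2 1 4 5 0]
After op 3 (out_shuffle): [3 4 6 5 2 0 1]
After op 4 (in_shuffle): [5 3 2 4 0 6 1]
After op 5 (in_shuffle): [4 5 0 3 6 2 1]
After op 6 (out_shuffle): [4 6 5 2 0 1 3]
After op 7 (in_shuffle): [2 4 0 6 1 5 3]
Position 4: card 1.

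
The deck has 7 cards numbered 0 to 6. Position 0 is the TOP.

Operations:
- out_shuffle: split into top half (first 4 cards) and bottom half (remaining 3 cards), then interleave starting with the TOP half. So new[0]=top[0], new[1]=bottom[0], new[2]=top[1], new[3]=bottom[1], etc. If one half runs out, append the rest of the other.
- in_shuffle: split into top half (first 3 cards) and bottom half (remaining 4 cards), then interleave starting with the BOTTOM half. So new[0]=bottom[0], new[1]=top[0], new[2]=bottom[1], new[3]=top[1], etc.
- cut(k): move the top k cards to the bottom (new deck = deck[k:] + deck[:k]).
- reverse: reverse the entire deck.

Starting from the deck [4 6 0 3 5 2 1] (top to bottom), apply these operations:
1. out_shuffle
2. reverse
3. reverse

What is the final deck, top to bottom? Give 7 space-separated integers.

Answer: 4 5 6 2 0 1 3

Derivation:
After op 1 (out_shuffle): [4 5 6 2 0 1 3]
After op 2 (reverse): [3 1 0 2 6 5 4]
After op 3 (reverse): [4 5 6 2 0 1 3]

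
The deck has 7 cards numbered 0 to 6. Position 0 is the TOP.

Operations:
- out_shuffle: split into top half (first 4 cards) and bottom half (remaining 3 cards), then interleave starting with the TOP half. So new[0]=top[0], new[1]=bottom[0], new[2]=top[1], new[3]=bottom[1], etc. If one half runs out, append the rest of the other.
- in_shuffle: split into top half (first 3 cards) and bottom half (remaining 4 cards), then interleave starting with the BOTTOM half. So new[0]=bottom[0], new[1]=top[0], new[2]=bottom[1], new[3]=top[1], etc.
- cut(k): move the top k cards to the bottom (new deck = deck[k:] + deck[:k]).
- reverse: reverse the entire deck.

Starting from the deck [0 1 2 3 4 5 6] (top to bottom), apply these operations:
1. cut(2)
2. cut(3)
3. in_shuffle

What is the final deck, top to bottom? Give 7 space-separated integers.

Answer: 1 5 2 6 3 0 4

Derivation:
After op 1 (cut(2)): [2 3 4 5 6 0 1]
After op 2 (cut(3)): [5 6 0 1 2 3 4]
After op 3 (in_shuffle): [1 5 2 6 3 0 4]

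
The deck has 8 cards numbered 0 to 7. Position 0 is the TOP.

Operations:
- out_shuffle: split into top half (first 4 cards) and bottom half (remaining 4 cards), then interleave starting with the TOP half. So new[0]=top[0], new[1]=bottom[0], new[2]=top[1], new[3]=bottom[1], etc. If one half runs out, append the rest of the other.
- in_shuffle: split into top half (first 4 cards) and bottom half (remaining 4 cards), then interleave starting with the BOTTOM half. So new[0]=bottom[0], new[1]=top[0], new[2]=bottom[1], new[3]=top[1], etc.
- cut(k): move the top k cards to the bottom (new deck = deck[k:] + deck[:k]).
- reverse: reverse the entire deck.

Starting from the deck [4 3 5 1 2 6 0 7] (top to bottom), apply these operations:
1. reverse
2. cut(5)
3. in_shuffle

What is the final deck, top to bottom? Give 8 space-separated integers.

After op 1 (reverse): [7 0 6 2 1 5 3 4]
After op 2 (cut(5)): [5 3 4 7 0 6 2 1]
After op 3 (in_shuffle): [0 5 6 3 2 4 1 7]

Answer: 0 5 6 3 2 4 1 7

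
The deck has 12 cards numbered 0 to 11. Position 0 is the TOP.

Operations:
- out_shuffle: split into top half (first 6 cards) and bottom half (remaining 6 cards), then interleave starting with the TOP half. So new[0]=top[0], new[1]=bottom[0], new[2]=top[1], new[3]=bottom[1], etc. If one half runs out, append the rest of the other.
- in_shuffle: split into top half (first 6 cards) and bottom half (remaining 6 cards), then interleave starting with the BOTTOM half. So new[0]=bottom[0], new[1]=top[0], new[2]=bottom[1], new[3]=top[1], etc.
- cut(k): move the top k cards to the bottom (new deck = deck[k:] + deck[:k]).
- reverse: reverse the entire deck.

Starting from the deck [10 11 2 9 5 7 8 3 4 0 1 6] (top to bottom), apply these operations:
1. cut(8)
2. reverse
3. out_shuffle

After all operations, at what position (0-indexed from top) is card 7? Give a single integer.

Answer: 4

Derivation:
After op 1 (cut(8)): [4 0 1 6 10 11 2 9 5 7 8 3]
After op 2 (reverse): [3 8 7 5 9 2 11 10 6 1 0 4]
After op 3 (out_shuffle): [3 11 8 10 7 6 5 1 9 0 2 4]
Card 7 is at position 4.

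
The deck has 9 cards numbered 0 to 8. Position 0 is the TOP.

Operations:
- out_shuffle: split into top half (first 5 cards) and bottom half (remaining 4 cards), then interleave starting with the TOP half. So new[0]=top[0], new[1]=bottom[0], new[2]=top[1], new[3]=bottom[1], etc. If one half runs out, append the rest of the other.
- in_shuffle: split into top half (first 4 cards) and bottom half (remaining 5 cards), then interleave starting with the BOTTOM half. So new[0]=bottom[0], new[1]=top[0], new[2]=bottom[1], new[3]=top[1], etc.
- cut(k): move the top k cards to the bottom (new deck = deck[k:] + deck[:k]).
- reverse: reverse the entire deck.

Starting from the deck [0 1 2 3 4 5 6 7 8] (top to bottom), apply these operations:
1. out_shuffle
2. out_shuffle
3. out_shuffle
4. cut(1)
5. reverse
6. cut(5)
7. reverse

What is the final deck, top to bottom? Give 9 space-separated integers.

After op 1 (out_shuffle): [0 5 1 6 2 7 3 8 4]
After op 2 (out_shuffle): [0 7 5 3 1 8 6 4 2]
After op 3 (out_shuffle): [0 8 7 6 5 4 3 2 1]
After op 4 (cut(1)): [8 7 6 5 4 3 2 1 0]
After op 5 (reverse): [0 1 2 3 4 5 6 7 8]
After op 6 (cut(5)): [5 6 7 8 0 1 2 3 4]
After op 7 (reverse): [4 3 2 1 0 8 7 6 5]

Answer: 4 3 2 1 0 8 7 6 5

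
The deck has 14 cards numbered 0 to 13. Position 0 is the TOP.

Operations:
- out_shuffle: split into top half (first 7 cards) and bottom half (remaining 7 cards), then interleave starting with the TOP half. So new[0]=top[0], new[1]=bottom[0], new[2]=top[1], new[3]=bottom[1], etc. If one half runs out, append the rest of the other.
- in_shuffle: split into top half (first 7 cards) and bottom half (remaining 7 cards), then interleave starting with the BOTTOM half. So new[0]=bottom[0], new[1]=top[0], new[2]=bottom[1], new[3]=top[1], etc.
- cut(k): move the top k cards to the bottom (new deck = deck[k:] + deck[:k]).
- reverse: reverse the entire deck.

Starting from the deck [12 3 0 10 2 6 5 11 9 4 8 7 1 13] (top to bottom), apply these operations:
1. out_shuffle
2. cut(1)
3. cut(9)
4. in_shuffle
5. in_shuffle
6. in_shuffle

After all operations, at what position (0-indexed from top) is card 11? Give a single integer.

Answer: 2

Derivation:
After op 1 (out_shuffle): [12 11 3 9 0 4 10 8 2 7 6 1 5 13]
After op 2 (cut(1)): [11 3 9 0 4 10 8 2 7 6 1 5 13 12]
After op 3 (cut(9)): [6 1 5 13 12 11 3 9 0 4 10 8 2 7]
After op 4 (in_shuffle): [9 6 0 1 4 5 10 13 8 12 2 11 7 3]
After op 5 (in_shuffle): [13 9 8 6 12 0 2 1 11 4 7 5 3 10]
After op 6 (in_shuffle): [1 13 11 9 4 8 7 6 5 12 3 0 10 2]
Card 11 is at position 2.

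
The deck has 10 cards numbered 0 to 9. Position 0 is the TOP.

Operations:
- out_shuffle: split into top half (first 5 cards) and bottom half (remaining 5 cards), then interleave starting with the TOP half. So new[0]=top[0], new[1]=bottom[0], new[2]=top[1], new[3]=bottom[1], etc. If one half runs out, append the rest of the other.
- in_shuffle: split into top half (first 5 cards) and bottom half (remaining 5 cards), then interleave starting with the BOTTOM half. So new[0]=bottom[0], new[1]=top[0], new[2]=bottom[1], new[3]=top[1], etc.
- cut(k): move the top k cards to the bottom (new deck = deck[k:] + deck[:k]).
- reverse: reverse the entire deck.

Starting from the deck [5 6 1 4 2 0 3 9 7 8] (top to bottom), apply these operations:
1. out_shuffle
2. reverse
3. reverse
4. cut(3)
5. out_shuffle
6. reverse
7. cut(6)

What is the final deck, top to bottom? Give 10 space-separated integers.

Answer: 8 1 2 3 6 7 0 4 5 9

Derivation:
After op 1 (out_shuffle): [5 0 6 3 1 9 4 7 2 8]
After op 2 (reverse): [8 2 7 4 9 1 3 6 0 5]
After op 3 (reverse): [5 0 6 3 1 9 4 7 2 8]
After op 4 (cut(3)): [3 1 9 4 7 2 8 5 0 6]
After op 5 (out_shuffle): [3 2 1 8 9 5 4 0 7 6]
After op 6 (reverse): [6 7 0 4 5 9 8 1 2 3]
After op 7 (cut(6)): [8 1 2 3 6 7 0 4 5 9]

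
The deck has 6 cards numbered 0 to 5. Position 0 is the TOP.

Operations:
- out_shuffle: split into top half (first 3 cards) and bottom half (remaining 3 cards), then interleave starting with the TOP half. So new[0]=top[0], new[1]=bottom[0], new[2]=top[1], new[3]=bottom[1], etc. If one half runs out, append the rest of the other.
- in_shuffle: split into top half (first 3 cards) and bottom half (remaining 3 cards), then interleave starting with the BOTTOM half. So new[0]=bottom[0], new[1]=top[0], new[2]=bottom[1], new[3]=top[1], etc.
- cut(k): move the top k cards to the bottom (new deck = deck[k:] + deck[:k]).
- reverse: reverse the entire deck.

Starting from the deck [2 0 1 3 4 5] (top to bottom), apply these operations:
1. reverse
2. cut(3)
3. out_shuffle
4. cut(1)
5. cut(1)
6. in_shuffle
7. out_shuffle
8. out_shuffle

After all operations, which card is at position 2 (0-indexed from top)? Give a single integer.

After op 1 (reverse): [5 4 3 1 0 2]
After op 2 (cut(3)): [1 0 2 5 4 3]
After op 3 (out_shuffle): [1 5 0 4 2 3]
After op 4 (cut(1)): [5 0 4 2 3 1]
After op 5 (cut(1)): [0 4 2 3 1 5]
After op 6 (in_shuffle): [3 0 1 4 5 2]
After op 7 (out_shuffle): [3 4 0 5 1 2]
After op 8 (out_shuffle): [3 5 4 1 0 2]
Position 2: card 4.

Answer: 4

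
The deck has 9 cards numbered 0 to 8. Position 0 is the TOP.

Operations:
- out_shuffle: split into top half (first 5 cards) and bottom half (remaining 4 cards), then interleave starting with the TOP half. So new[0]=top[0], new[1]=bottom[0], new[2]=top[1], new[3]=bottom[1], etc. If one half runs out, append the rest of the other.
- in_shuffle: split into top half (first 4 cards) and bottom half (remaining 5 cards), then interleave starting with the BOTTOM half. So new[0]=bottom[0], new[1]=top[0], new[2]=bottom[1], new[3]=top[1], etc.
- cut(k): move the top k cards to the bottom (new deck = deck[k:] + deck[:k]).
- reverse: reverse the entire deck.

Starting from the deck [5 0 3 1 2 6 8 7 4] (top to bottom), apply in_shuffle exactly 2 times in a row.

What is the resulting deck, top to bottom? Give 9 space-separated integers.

Answer: 8 2 3 5 7 6 1 0 4

Derivation:
After op 1 (in_shuffle): [2 5 6 0 8 3 7 1 4]
After op 2 (in_shuffle): [8 2 3 5 7 6 1 0 4]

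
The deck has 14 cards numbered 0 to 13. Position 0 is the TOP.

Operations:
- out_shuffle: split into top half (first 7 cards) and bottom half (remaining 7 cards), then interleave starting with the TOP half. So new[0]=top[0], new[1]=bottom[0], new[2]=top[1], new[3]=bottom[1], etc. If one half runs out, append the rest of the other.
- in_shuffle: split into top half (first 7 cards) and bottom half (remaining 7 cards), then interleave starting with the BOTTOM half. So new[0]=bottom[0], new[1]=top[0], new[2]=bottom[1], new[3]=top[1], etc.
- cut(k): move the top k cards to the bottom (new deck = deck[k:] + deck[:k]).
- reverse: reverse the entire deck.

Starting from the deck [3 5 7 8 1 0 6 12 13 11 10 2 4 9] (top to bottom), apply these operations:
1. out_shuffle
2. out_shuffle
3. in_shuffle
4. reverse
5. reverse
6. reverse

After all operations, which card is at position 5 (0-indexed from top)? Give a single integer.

Answer: 6

Derivation:
After op 1 (out_shuffle): [3 12 5 13 7 11 8 10 1 2 0 4 6 9]
After op 2 (out_shuffle): [3 10 12 1 5 2 13 0 7 4 11 6 8 9]
After op 3 (in_shuffle): [0 3 7 10 4 12 11 1 6 5 8 2 9 13]
After op 4 (reverse): [13 9 2 8 5 6 1 11 12 4 10 7 3 0]
After op 5 (reverse): [0 3 7 10 4 12 11 1 6 5 8 2 9 13]
After op 6 (reverse): [13 9 2 8 5 6 1 11 12 4 10 7 3 0]
Position 5: card 6.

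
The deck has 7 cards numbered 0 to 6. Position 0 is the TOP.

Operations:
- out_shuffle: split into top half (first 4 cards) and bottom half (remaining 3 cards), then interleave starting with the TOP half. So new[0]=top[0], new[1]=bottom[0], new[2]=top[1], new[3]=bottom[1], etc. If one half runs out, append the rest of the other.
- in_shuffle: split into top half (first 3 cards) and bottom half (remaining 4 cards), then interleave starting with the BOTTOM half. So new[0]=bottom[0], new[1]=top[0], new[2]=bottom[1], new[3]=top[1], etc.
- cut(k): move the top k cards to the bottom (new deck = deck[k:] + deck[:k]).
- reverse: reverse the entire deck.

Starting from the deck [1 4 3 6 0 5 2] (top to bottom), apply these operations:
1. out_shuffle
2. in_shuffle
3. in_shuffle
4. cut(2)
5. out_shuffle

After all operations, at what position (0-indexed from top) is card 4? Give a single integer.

Answer: 4

Derivation:
After op 1 (out_shuffle): [1 0 4 5 3 2 6]
After op 2 (in_shuffle): [5 1 3 0 2 4 6]
After op 3 (in_shuffle): [0 5 2 1 4 3 6]
After op 4 (cut(2)): [2 1 4 3 6 0 5]
After op 5 (out_shuffle): [2 6 1 0 4 5 3]
Card 4 is at position 4.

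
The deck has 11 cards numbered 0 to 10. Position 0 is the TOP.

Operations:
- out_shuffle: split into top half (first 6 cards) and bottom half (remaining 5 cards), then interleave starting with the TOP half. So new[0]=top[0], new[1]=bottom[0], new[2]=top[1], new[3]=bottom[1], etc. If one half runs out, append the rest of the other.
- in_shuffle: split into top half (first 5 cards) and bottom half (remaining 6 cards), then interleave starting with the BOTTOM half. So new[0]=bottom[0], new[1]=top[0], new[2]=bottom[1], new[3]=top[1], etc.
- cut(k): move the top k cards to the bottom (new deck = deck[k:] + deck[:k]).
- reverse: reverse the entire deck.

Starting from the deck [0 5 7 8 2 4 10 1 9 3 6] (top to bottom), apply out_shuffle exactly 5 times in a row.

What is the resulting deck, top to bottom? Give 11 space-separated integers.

Answer: 0 6 3 9 1 10 4 2 8 7 5

Derivation:
After op 1 (out_shuffle): [0 10 5 1 7 9 8 3 2 6 4]
After op 2 (out_shuffle): [0 8 10 3 5 2 1 6 7 4 9]
After op 3 (out_shuffle): [0 1 8 6 10 7 3 4 5 9 2]
After op 4 (out_shuffle): [0 3 1 4 8 5 6 9 10 2 7]
After op 5 (out_shuffle): [0 6 3 9 1 10 4 2 8 7 5]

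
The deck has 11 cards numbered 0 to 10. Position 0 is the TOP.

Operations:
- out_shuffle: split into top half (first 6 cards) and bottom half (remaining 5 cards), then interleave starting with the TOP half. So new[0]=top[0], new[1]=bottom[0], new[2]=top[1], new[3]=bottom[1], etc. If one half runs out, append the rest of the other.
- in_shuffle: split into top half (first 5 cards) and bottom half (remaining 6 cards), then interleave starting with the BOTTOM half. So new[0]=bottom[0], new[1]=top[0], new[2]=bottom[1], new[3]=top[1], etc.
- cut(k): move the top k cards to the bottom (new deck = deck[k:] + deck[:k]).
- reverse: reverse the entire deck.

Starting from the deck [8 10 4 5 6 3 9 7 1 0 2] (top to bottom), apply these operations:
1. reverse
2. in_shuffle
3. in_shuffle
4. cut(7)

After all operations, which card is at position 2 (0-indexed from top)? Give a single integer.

After op 1 (reverse): [2 0 1 7 9 3 6 5 4 10 8]
After op 2 (in_shuffle): [3 2 6 0 5 1 4 7 10 9 8]
After op 3 (in_shuffle): [1 3 4 2 7 6 10 0 9 5 8]
After op 4 (cut(7)): [0 9 5 8 1 3 4 2 7 6 10]
Position 2: card 5.

Answer: 5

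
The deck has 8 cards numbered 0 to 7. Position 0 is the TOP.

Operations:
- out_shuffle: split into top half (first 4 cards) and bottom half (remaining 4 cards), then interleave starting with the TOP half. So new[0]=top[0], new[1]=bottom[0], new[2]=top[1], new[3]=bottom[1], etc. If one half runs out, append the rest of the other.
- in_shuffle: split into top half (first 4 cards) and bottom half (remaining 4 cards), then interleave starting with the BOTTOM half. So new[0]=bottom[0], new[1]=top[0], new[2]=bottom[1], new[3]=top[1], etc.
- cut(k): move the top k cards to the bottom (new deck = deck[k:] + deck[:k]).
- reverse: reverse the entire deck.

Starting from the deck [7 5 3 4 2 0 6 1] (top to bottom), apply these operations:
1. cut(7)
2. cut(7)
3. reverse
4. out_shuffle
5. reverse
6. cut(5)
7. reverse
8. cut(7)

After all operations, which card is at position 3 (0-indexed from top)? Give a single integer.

Answer: 1

Derivation:
After op 1 (cut(7)): [1 7 5 3 4 2 0 6]
After op 2 (cut(7)): [6 1 7 5 3 4 2 0]
After op 3 (reverse): [0 2 4 3 5 7 1 6]
After op 4 (out_shuffle): [0 5 2 7 4 1 3 6]
After op 5 (reverse): [6 3 1 4 7 2 5 0]
After op 6 (cut(5)): [2 5 0 6 3 1 4 7]
After op 7 (reverse): [7 4 1 3 6 0 5 2]
After op 8 (cut(7)): [2 7 4 1 3 6 0 5]
Position 3: card 1.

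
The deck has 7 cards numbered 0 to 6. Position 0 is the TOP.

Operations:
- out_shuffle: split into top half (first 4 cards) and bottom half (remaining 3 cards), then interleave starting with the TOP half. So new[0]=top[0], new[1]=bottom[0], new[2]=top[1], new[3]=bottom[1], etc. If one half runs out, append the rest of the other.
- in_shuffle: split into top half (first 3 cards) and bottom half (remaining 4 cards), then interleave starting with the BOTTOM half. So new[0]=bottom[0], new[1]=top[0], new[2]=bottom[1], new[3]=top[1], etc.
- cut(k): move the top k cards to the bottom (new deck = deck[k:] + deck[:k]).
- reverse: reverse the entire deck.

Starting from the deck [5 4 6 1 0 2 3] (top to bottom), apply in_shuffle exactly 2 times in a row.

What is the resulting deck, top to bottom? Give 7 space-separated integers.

Answer: 4 1 2 5 6 0 3

Derivation:
After op 1 (in_shuffle): [1 5 0 4 2 6 3]
After op 2 (in_shuffle): [4 1 2 5 6 0 3]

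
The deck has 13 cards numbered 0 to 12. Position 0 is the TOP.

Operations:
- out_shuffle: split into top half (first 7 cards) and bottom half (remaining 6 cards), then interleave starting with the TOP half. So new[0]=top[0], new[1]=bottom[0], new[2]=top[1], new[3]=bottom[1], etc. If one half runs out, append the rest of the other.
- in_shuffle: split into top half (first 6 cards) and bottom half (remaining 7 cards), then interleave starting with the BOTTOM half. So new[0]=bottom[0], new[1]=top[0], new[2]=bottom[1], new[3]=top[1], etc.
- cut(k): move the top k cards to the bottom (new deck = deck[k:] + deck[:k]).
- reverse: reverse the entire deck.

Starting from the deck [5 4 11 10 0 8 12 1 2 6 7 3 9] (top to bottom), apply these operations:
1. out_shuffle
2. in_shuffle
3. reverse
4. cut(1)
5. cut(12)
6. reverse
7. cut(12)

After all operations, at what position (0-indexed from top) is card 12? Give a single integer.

After op 1 (out_shuffle): [5 1 4 2 11 6 10 7 0 3 8 9 12]
After op 2 (in_shuffle): [10 5 7 1 0 4 3 2 8 11 9 6 12]
After op 3 (reverse): [12 6 9 11 8 2 3 4 0 1 7 5 10]
After op 4 (cut(1)): [6 9 11 8 2 3 4 0 1 7 5 10 12]
After op 5 (cut(12)): [12 6 9 11 8 2 3 4 0 1 7 5 10]
After op 6 (reverse): [10 5 7 1 0 4 3 2 8 11 9 6 12]
After op 7 (cut(12)): [12 10 5 7 1 0 4 3 2 8 11 9 6]
Card 12 is at position 0.

Answer: 0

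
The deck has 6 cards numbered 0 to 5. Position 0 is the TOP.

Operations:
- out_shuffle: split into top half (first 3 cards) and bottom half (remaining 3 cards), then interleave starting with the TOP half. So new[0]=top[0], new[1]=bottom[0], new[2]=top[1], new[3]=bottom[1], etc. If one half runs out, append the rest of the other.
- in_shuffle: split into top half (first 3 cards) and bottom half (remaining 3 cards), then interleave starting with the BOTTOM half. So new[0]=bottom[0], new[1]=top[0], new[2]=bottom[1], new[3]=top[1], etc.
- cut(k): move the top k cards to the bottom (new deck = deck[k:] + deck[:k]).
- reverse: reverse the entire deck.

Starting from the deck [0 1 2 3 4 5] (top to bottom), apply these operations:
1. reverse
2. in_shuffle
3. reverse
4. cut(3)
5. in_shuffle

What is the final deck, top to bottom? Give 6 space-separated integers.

Answer: 3 1 0 5 4 2

Derivation:
After op 1 (reverse): [5 4 3 2 1 0]
After op 2 (in_shuffle): [2 5 1 4 0 3]
After op 3 (reverse): [3 0 4 1 5 2]
After op 4 (cut(3)): [1 5 2 3 0 4]
After op 5 (in_shuffle): [3 1 0 5 4 2]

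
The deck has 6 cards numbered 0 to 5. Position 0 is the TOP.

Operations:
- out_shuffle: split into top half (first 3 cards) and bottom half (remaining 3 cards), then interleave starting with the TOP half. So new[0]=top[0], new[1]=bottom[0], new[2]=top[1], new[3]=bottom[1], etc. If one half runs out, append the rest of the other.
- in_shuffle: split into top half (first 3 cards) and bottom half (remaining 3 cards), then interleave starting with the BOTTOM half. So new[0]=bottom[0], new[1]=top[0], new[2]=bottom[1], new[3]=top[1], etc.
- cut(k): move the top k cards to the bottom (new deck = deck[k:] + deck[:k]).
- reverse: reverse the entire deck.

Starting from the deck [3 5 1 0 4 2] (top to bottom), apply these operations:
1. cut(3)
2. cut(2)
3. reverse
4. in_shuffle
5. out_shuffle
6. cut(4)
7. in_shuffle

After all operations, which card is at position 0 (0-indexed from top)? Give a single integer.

Answer: 0

Derivation:
After op 1 (cut(3)): [0 4 2 3 5 1]
After op 2 (cut(2)): [2 3 5 1 0 4]
After op 3 (reverse): [4 0 1 5 3 2]
After op 4 (in_shuffle): [5 4 3 0 2 1]
After op 5 (out_shuffle): [5 0 4 2 3 1]
After op 6 (cut(4)): [3 1 5 0 4 2]
After op 7 (in_shuffle): [0 3 4 1 2 5]
Position 0: card 0.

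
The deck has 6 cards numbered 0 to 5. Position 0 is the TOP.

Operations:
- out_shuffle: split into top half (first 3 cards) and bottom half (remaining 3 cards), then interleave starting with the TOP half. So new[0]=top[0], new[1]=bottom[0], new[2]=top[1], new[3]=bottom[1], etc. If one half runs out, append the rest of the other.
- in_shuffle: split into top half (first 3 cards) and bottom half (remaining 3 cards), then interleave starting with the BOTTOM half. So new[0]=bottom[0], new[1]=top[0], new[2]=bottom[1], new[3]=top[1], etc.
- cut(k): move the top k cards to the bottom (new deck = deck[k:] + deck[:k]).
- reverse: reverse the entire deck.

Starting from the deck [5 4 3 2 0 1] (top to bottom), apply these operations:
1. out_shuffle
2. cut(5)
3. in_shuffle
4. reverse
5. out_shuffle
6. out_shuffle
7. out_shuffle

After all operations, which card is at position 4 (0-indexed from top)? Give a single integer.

After op 1 (out_shuffle): [5 2 4 0 3 1]
After op 2 (cut(5)): [1 5 2 4 0 3]
After op 3 (in_shuffle): [4 1 0 5 3 2]
After op 4 (reverse): [2 3 5 0 1 4]
After op 5 (out_shuffle): [2 0 3 1 5 4]
After op 6 (out_shuffle): [2 1 0 5 3 4]
After op 7 (out_shuffle): [2 5 1 3 0 4]
Position 4: card 0.

Answer: 0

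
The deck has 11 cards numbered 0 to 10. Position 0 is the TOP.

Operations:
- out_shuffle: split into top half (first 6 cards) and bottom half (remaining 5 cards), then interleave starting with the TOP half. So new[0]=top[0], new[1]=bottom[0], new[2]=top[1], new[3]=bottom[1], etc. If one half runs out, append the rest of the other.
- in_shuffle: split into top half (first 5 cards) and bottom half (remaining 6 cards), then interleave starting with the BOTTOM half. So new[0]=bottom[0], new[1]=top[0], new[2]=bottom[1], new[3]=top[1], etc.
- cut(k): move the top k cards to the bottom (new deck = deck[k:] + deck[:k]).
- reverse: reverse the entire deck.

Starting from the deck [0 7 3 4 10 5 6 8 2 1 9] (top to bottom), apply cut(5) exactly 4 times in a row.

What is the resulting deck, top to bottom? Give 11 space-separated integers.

After op 1 (cut(5)): [5 6 8 2 1 9 0 7 3 4 10]
After op 2 (cut(5)): [9 0 7 3 4 10 5 6 8 2 1]
After op 3 (cut(5)): [10 5 6 8 2 1 9 0 7 3 4]
After op 4 (cut(5)): [1 9 0 7 3 4 10 5 6 8 2]

Answer: 1 9 0 7 3 4 10 5 6 8 2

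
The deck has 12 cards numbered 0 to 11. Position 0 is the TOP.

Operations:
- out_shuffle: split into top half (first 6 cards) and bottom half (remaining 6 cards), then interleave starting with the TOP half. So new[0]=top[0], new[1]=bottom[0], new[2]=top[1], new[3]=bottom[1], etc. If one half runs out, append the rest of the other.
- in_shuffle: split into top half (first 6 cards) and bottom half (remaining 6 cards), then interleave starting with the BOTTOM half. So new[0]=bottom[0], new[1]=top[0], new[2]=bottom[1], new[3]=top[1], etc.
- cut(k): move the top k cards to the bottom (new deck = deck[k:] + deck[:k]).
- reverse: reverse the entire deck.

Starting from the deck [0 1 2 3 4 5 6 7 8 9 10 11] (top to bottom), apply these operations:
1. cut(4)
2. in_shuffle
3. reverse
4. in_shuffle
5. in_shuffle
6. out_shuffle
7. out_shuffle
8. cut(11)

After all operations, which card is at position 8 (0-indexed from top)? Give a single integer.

Answer: 1

Derivation:
After op 1 (cut(4)): [4 5 6 7 8 9 10 11 0 1 2 3]
After op 2 (in_shuffle): [10 4 11 5 0 6 1 7 2 8 3 9]
After op 3 (reverse): [9 3 8 2 7 1 6 0 5 11 4 10]
After op 4 (in_shuffle): [6 9 0 3 5 8 11 2 4 7 10 1]
After op 5 (in_shuffle): [11 6 2 9 4 0 7 3 10 5 1 8]
After op 6 (out_shuffle): [11 7 6 3 2 10 9 5 4 1 0 8]
After op 7 (out_shuffle): [11 9 7 5 6 4 3 1 2 0 10 8]
After op 8 (cut(11)): [8 11 9 7 5 6 4 3 1 2 0 10]
Position 8: card 1.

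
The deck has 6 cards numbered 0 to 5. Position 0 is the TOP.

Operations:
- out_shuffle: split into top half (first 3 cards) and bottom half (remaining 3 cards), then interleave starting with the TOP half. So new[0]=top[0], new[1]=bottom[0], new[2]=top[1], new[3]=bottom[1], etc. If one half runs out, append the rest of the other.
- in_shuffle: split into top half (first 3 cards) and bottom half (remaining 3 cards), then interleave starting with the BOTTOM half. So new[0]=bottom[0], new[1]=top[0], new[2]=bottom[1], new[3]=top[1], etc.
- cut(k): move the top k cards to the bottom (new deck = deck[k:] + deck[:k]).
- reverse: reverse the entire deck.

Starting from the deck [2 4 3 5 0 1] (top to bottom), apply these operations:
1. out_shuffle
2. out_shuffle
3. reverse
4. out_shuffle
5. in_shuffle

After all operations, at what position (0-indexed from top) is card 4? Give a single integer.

Answer: 5

Derivation:
After op 1 (out_shuffle): [2 5 4 0 3 1]
After op 2 (out_shuffle): [2 0 5 3 4 1]
After op 3 (reverse): [1 4 3 5 0 2]
After op 4 (out_shuffle): [1 5 4 0 3 2]
After op 5 (in_shuffle): [0 1 3 5 2 4]
Card 4 is at position 5.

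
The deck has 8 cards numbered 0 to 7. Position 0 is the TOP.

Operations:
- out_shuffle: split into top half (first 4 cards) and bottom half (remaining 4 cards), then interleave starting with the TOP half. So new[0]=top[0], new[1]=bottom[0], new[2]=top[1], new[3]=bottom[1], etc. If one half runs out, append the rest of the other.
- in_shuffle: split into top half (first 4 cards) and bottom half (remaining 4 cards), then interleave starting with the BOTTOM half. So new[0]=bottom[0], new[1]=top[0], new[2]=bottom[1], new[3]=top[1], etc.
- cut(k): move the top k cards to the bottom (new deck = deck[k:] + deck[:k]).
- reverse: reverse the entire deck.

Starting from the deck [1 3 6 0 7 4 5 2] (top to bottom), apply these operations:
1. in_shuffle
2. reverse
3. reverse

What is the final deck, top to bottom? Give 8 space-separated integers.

Answer: 7 1 4 3 5 6 2 0

Derivation:
After op 1 (in_shuffle): [7 1 4 3 5 6 2 0]
After op 2 (reverse): [0 2 6 5 3 4 1 7]
After op 3 (reverse): [7 1 4 3 5 6 2 0]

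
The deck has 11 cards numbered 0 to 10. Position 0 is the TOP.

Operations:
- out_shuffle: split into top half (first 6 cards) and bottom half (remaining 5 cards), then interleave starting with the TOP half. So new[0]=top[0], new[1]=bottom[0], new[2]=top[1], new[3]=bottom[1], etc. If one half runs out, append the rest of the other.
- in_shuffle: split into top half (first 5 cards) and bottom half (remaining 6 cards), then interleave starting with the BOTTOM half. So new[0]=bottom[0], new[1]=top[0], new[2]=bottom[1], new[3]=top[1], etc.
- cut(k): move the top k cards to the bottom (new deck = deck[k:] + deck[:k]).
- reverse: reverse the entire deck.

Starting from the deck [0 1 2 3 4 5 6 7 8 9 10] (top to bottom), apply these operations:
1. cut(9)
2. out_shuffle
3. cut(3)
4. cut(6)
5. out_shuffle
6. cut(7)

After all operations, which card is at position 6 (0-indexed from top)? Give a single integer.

Answer: 3

Derivation:
After op 1 (cut(9)): [9 10 0 1 2 3 4 5 6 7 8]
After op 2 (out_shuffle): [9 4 10 5 0 6 1 7 2 8 3]
After op 3 (cut(3)): [5 0 6 1 7 2 8 3 9 4 10]
After op 4 (cut(6)): [8 3 9 4 10 5 0 6 1 7 2]
After op 5 (out_shuffle): [8 0 3 6 9 1 4 7 10 2 5]
After op 6 (cut(7)): [7 10 2 5 8 0 3 6 9 1 4]
Position 6: card 3.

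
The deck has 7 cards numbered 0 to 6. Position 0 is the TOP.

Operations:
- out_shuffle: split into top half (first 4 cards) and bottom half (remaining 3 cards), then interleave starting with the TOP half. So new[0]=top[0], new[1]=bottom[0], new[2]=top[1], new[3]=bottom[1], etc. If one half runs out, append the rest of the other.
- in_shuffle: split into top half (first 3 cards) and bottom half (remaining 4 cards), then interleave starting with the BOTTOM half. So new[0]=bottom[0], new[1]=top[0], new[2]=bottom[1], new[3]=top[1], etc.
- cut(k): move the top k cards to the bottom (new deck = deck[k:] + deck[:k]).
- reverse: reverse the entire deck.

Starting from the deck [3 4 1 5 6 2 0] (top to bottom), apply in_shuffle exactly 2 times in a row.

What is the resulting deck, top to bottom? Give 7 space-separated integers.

After op 1 (in_shuffle): [5 3 6 4 2 1 0]
After op 2 (in_shuffle): [4 5 2 3 1 6 0]

Answer: 4 5 2 3 1 6 0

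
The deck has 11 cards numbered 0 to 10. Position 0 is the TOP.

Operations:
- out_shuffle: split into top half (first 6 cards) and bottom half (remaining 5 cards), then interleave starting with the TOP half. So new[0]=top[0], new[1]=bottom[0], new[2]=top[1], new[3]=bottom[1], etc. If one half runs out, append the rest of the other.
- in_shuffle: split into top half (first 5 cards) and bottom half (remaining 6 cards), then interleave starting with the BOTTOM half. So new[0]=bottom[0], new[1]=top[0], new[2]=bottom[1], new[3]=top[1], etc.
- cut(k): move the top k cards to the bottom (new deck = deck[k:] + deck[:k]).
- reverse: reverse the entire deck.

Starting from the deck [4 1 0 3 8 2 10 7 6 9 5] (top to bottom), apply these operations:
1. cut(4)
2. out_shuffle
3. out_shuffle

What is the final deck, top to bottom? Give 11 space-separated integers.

Answer: 8 7 5 0 2 6 4 3 10 9 1

Derivation:
After op 1 (cut(4)): [8 2 10 7 6 9 5 4 1 0 3]
After op 2 (out_shuffle): [8 5 2 4 10 1 7 0 6 3 9]
After op 3 (out_shuffle): [8 7 5 0 2 6 4 3 10 9 1]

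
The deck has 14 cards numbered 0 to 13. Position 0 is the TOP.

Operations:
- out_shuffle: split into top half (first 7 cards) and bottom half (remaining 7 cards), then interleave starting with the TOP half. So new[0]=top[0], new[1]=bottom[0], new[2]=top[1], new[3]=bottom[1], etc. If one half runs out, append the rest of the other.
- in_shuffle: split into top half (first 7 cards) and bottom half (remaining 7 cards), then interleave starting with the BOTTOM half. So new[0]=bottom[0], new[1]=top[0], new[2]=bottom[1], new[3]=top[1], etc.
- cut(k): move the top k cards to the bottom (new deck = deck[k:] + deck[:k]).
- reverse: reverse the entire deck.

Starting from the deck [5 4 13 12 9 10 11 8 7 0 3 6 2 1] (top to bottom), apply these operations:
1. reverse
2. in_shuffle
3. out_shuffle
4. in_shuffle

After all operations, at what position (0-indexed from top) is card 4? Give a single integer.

Answer: 0

Derivation:
After op 1 (reverse): [1 2 6 3 0 7 8 11 10 9 12 13 4 5]
After op 2 (in_shuffle): [11 1 10 2 9 6 12 3 13 0 4 7 5 8]
After op 3 (out_shuffle): [11 3 1 13 10 0 2 4 9 7 6 5 12 8]
After op 4 (in_shuffle): [4 11 9 3 7 1 6 13 5 10 12 0 8 2]
Card 4 is at position 0.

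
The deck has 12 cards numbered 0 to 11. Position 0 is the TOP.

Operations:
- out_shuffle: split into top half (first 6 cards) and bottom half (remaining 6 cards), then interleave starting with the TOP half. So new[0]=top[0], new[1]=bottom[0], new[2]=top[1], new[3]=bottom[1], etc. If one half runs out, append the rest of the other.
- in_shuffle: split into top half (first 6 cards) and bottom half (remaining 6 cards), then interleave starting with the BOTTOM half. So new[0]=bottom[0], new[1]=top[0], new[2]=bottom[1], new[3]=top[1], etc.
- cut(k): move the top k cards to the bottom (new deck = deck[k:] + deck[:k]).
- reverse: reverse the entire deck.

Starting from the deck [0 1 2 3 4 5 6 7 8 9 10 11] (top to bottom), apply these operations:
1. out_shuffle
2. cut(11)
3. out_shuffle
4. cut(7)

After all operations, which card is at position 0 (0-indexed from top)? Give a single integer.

After op 1 (out_shuffle): [0 6 1 7 2 8 3 9 4 10 5 11]
After op 2 (cut(11)): [11 0 6 1 7 2 8 3 9 4 10 5]
After op 3 (out_shuffle): [11 8 0 3 6 9 1 4 7 10 2 5]
After op 4 (cut(7)): [4 7 10 2 5 11 8 0 3 6 9 1]
Position 0: card 4.

Answer: 4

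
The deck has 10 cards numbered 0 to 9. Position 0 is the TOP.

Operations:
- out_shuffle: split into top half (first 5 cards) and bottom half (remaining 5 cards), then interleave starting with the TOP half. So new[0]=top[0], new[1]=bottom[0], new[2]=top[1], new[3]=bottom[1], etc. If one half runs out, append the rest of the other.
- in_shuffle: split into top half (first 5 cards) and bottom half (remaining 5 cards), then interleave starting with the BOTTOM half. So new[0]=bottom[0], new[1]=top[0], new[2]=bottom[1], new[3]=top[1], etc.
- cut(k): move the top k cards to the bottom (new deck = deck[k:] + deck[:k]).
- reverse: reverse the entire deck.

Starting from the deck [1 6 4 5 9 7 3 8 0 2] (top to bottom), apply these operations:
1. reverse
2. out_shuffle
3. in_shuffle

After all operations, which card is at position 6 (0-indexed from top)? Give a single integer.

After op 1 (reverse): [2 0 8 3 7 9 5 4 6 1]
After op 2 (out_shuffle): [2 9 0 5 8 4 3 6 7 1]
After op 3 (in_shuffle): [4 2 3 9 6 0 7 5 1 8]
Position 6: card 7.

Answer: 7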